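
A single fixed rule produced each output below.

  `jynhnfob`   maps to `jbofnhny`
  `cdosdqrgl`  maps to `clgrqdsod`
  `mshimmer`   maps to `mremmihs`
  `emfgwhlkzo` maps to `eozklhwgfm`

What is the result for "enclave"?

eevalcn

Rule — move the first character to the end, then reverse the string.
On "enclave": the first step gives "nclavee", and the second then gives "eevalcn".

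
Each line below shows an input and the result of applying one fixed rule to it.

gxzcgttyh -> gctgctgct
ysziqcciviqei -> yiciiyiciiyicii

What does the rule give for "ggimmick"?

gmcgmcgmc

What's happening: keep one character in every 3, starting at position 1 (positions 1st, 4th, 7th, ...), then write the whole string 3 times in a row.
"ggimmick" → "gmc" → "gmcgmcgmc".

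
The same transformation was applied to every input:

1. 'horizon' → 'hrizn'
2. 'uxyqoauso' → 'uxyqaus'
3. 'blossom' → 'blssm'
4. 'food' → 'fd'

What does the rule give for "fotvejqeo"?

What's happening: remove every "o".
So "fotvejqeo" becomes "ftvejqe".

ftvejqe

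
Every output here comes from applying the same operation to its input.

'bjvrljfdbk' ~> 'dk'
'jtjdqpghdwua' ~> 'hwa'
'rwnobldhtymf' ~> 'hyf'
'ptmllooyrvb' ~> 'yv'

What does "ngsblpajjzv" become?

In each case the input is transformed by: keep every other character starting from the second (positions 2nd, 4th, 6th, ...), then delete the first 3 characters.
"ngsblpajjzv" → "gbpjz" → "jz".
(Check on "bjvrljfdbk": → "jrjdk" → "dk" ✓)

jz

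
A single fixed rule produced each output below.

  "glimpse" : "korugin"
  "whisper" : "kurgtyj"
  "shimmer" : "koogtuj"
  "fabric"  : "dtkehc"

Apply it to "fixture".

Rule — shift every letter 2 places forward in the alphabet (wrapping around), then move the first 2 characters to the end (rotate left by 2).
Applying both steps to "fixture": "hkzvwtg", then "zvwtghk".

zvwtghk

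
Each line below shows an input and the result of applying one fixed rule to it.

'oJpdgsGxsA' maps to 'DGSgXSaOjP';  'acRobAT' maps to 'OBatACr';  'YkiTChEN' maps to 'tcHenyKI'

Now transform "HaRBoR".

bOrhAr

Rule — move the first 3 characters to the end (rotate left by 3), then flip the case of every letter.
Working it through for "HaRBoR": intermediate "BoRHaR", final "bOrhAr".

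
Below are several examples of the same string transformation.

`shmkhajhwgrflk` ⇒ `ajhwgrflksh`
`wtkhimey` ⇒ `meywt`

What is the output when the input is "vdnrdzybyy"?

The rule is to move the first 2 characters to the end (rotate left by 2), then delete the first 3 characters.
On "vdnrdzybyy": the first step gives "nrdzybyyvd", and the second then gives "zybyyvd".

zybyyvd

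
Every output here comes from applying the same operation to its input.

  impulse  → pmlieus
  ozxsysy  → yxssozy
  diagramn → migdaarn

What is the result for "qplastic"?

qplicats

Each output is the input with this applied: sort the characters into reverse alphabetical order, then move the first 2 characters to the end (rotate left by 2).
For "qplastic", step one produces "tsqplica"; step two turns that into "qplicats".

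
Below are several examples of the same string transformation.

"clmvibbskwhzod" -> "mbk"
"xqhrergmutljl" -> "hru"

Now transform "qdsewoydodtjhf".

Each output is the input with this applied: keep one character in every 3, starting at position 3 (positions 3rd, 6th, 9th, ...), then delete the last character.
So "qdsewoydodtjhf" becomes "soo".

soo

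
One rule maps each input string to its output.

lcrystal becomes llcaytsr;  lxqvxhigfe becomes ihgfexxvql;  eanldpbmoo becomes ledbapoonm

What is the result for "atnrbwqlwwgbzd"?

nlgdbbazwwwtrq

The rule is to sort the characters into reverse alphabetical order, then swap the front and back halves of the string.
On "atnrbwqlwwgbzd": the first step gives "zwwwtrqnlgdbba", and the second then gives "nlgdbbazwwwtrq".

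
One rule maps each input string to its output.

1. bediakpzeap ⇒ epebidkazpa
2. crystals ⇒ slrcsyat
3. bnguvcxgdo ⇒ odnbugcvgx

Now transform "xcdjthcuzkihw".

Each output is the input with this applied: swap each adjacent pair of characters (1↔2, 3↔4, ...), then move the last 2 characters to the front (rotate right by 2).
For "xcdjthcuzkihw" the result is "iwcxjdhtuckzh".

iwcxjdhtuckzh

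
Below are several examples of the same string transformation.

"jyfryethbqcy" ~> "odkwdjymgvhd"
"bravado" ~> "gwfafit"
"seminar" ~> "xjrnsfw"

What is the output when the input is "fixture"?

Looking at the pairs, the operation is to shift every letter 5 places forward in the alphabet (wrapping around).
So "fixture" becomes "kncyzwj".

kncyzwj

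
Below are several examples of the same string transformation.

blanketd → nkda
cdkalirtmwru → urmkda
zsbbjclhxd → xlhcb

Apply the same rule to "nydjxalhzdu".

yulhd

Looking at the pairs, the operation is to sort the characters into reverse alphabetical order, then keep every other character starting from the second (positions 2nd, 4th, 6th, ...).
On "nydjxalhzdu" that produces "yulhd".
(Check on "zsbbjclhxd": → "zxsljhdcbb" → "xlhcb" ✓)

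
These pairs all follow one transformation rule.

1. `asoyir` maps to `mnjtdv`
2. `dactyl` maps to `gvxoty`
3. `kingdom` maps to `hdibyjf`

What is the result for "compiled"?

yjhkdgzx

The pattern: swap the first and last characters, then shift every letter 5 places backward in the alphabet (wrapping around).
For "compiled", step one produces "dompilec"; step two turns that into "yjhkdgzx".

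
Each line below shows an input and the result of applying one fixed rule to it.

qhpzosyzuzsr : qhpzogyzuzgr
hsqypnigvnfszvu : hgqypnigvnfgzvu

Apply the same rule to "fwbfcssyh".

Each output is the input with this applied: replace every "s" with "g".
Applying that to "fwbfcssyh" gives "fwbfcggyh".

fwbfcggyh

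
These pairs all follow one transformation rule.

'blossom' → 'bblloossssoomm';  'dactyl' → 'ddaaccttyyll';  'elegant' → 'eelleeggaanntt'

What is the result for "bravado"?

In each case the input is transformed by: double every character.
Applying that to "bravado" gives "bbrraavvaaddoo".

bbrraavvaaddoo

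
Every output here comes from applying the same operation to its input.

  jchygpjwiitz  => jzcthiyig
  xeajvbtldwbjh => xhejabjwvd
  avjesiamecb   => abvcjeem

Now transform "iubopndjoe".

ieuobjo

In each case the input is transformed by: take characters alternately from the front and the back (1st, last, 2nd, 2nd-last, ...), then delete the last 3 characters.
Starting from "iubopndjoe": after the first operation, "ieuobjodpn"; after the second, "ieuobjo".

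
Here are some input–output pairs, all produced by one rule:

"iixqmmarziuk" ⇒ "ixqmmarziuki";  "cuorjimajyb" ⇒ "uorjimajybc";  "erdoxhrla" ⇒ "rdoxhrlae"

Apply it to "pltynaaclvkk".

What's happening: move the first character to the end.
On "pltynaaclvkk" that produces "ltynaaclvkkp".

ltynaaclvkkp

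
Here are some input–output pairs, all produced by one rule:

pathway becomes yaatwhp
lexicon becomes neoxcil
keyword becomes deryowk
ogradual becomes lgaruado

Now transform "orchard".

drrcaho

What's happening: take characters alternately from the front and the back (1st, last, 2nd, 2nd-last, ...), then move the first character to the end.
On "orchard" that produces "drrcaho".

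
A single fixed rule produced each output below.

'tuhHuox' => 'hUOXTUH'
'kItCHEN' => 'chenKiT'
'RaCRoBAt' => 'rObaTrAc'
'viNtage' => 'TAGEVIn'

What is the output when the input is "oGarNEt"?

The transformation: flip the case of every letter, then move the first 3 characters to the end (rotate left by 3).
For "oGarNEt", step one produces "OgARneT"; step two turns that into "RneTOgA".

RneTOgA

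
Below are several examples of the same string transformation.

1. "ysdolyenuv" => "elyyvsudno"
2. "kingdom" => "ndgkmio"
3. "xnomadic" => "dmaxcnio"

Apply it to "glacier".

aicgrle

The pattern: take characters alternately from the front and the back (1st, last, 2nd, 2nd-last, ...), then move the last 3 characters to the front (rotate right by 3).
"glacier" → "grleaic" → "aicgrle".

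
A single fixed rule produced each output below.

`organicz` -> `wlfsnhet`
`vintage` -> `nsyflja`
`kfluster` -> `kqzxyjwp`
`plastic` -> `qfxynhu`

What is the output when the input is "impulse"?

The pattern: shift every letter 5 places forward in the alphabet (wrapping around), then move the first character to the end.
Working it through for "impulse": intermediate "nruzqxj", final "ruzqxjn".

ruzqxjn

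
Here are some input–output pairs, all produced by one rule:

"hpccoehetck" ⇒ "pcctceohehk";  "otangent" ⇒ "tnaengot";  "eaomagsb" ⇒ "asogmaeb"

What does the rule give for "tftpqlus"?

futlpqts

In each case the input is transformed by: take characters alternately from the front and the back (1st, last, 2nd, 2nd-last, ...), then move the first 2 characters to the end (rotate left by 2).
Applying both steps to "tftpqlus": "tsfutlpq", then "futlpqts".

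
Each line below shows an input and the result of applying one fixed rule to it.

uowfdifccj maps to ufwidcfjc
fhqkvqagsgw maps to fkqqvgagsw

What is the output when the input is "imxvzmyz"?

ivxmzzy

In each case the input is transformed by: swap each adjacent pair of characters (1↔2, 3↔4, ...), then delete the first character.
On "imxvzmyz" that produces "ivxmzzy".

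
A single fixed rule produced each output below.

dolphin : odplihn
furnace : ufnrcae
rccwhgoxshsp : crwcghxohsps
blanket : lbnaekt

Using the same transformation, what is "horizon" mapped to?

ohirozn

The pattern: swap each adjacent pair of characters (1↔2, 3↔4, ...).
Doing the same to "horizon": "ohirozn".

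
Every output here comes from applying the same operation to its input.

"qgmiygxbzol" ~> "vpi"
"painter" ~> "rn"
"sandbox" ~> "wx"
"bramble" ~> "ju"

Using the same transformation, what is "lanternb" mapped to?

wa

The rule is to keep one character in every 3, starting at position 3 (positions 3rd, 6th, 9th, ...), then shift every letter 9 places forward in the alphabet (wrapping around).
"lanternb" → "nr" → "wa".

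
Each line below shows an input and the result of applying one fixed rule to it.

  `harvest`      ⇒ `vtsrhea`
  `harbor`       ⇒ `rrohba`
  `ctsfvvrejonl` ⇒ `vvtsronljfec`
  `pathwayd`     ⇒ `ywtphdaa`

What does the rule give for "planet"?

tpnlea

Looking at the pairs, the operation is to sort the characters into reverse alphabetical order.
Applying that to "planet" gives "tpnlea".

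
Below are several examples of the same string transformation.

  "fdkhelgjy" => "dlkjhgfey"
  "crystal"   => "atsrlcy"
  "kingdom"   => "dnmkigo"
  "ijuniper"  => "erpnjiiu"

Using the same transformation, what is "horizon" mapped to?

hrooniz

The rule is to sort the characters into reverse alphabetical order, then swap the first and last characters.
For "horizon" the result is "hrooniz".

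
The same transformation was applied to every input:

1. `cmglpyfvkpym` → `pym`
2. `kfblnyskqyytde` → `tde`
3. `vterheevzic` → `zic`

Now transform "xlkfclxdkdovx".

ovx

Looking at the pairs, the operation is to keep only the last 3 characters.
Doing the same to "xlkfclxdkdovx": "ovx".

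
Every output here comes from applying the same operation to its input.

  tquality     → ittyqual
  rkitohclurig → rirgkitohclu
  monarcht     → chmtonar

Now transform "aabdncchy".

Looking at the pairs, the operation is to swap the first and last characters, then move the last 3 characters to the front (rotate right by 3).
Applying that to "aabdncchy" gives "chayabdnc".

chayabdnc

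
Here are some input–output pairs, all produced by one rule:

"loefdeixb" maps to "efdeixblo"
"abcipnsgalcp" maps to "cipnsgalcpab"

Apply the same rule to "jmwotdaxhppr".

The rule is to move the first 2 characters to the end (rotate left by 2).
Doing the same to "jmwotdaxhppr": "wotdaxhpprjm".

wotdaxhpprjm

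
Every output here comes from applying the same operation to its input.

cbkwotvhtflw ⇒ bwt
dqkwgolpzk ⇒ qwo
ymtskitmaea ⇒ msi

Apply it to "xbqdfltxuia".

The pattern: keep every other character starting from the second (positions 2nd, 4th, 6th, ...), then keep only the first 3 characters.
On "xbqdfltxuia": the first step gives "bdlxi", and the second then gives "bdl".

bdl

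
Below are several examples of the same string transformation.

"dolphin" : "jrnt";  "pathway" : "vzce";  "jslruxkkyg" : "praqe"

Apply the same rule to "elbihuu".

khna

Each output is the input with this applied: keep every other character starting from the first (positions 1st, 3rd, 5th, ...), then shift every letter 6 places forward in the alphabet (wrapping around).
So "elbihuu" becomes "khna".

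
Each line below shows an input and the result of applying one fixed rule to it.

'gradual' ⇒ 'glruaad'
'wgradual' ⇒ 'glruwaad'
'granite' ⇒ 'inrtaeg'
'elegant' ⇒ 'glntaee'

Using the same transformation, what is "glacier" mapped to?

gilrace

Rule — sort the characters into alphabetical order, then move the first 3 characters to the end (rotate left by 3).
Working it through for "glacier": intermediate "acegilr", final "gilrace".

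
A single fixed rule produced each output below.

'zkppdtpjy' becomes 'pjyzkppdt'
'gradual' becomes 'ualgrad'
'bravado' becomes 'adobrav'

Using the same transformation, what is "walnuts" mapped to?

Looking at the pairs, the operation is to move the last 3 characters to the front (rotate right by 3).
On "walnuts" that produces "utswaln".

utswaln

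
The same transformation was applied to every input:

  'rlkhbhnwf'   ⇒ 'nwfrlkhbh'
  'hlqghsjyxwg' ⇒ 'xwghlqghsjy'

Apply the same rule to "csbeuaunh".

What's happening: move the last 3 characters to the front (rotate right by 3).
For "csbeuaunh" the result is "unhcsbeua".

unhcsbeua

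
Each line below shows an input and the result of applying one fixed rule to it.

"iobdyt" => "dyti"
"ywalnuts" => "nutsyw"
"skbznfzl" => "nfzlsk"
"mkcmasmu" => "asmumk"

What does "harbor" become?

The pattern: swap the front and back halves of the string, then delete the last 2 characters.
Applying both steps to "harbor": "borhar", then "borh".

borh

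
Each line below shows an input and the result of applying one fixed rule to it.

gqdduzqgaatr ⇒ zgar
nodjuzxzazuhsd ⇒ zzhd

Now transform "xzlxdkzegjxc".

The transformation: keep every other character starting from the second (positions 2nd, 4th, 6th, ...), then keep only the last 4 characters.
For "xzlxdkzegjxc", step one produces "zxkejc"; step two turns that into "kejc".

kejc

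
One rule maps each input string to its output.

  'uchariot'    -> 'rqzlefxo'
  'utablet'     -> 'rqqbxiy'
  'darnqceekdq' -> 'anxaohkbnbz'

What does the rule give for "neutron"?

kkblroq

Looking at the pairs, the operation is to shift every letter 3 places backward in the alphabet (wrapping around), then take characters alternately from the front and the back (1st, last, 2nd, 2nd-last, ...).
Working it through for "neutron": intermediate "kbrqolk", final "kkblroq".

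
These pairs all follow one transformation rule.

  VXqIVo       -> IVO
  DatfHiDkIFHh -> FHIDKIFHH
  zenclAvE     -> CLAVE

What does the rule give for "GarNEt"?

Rule — delete the first 3 characters, then convert every letter to uppercase.
For "GarNEt" the result is "NET".

NET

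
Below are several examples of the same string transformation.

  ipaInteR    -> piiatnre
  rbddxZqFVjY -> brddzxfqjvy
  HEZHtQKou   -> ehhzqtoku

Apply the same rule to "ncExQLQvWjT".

The pattern: swap each adjacent pair of characters (1↔2, 3↔4, ...), then convert every letter to lowercase.
Working it through for "ncExQLQvWjT": intermediate "cnxELQvQjWT", final "cnxelqvqjwt".
(Check on "rbddxZqFVjY": → "brddZxFqjVY" → "brddzxfqjvy" ✓)

cnxelqvqjwt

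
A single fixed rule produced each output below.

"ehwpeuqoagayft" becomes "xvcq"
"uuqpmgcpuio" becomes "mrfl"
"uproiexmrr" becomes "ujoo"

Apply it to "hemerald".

Rule — shift every letter 3 places backward in the alphabet (wrapping around), then keep only the last 4 characters.
"hemerald" → "ebjboxia" → "oxia".

oxia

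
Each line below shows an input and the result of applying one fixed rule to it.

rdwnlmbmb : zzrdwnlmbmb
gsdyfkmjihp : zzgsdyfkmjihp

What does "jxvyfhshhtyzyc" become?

zzjxvyfhshhtyzyc

Each output is the input with this applied: prepend "zz".
So "jxvyfhshhtyzyc" becomes "zzjxvyfhshhtyzyc".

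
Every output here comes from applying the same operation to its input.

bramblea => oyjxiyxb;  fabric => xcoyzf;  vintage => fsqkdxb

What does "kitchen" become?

fhzqbek

Looking at the pairs, the operation is to shift every letter 3 places backward in the alphabet (wrapping around), then swap each adjacent pair of characters (1↔2, 3↔4, ...).
"kitchen" → "hfqzebk" → "fhzqbek".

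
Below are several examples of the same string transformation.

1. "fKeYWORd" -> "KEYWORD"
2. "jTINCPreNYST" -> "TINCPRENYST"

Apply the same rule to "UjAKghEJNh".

The pattern: delete the first character, then convert every letter to uppercase.
"UjAKghEJNh" → "jAKghEJNh" → "JAKGHEJNH".

JAKGHEJNH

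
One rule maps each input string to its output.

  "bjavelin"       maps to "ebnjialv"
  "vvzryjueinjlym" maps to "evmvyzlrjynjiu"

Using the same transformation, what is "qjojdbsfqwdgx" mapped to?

sqxjgodjwdqbf

Each output is the input with this applied: take characters alternately from the front and the back (1st, last, 2nd, 2nd-last, ...), then move the last character to the front.
"qjojdbsfqwdgx" → "qxjgodjwdqbfs" → "sqxjgodjwdqbf".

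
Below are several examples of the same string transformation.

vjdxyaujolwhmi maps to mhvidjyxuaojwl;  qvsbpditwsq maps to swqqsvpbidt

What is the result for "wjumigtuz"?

The rule is to move the last 3 characters to the front (rotate right by 3), then swap each adjacent pair of characters (1↔2, 3↔4, ...).
"wjumigtuz" → "utwzujimg".

utwzujimg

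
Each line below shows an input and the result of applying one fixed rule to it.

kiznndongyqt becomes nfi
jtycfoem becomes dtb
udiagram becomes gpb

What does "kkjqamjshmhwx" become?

wlm

Looking at the pairs, the operation is to shift every letter 11 places backward in the alphabet (wrapping around), then keep only the last 3 characters.
For "kkjqamjshmhwx" the result is "wlm".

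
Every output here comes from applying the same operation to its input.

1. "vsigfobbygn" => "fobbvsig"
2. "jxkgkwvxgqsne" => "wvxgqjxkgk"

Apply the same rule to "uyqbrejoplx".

rejouyqb

Rule — delete the last 3 characters, then swap the front and back halves of the string.
For "uyqbrejoplx", step one produces "uyqbrejo"; step two turns that into "rejouyqb".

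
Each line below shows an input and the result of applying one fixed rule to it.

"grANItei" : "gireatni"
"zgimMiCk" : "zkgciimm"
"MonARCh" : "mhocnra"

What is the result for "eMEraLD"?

edmlear

The rule is to take characters alternately from the front and the back (1st, last, 2nd, 2nd-last, ...), then convert every letter to lowercase.
Starting from "eMEraLD": after the first operation, "eDMLEar"; after the second, "edmlear".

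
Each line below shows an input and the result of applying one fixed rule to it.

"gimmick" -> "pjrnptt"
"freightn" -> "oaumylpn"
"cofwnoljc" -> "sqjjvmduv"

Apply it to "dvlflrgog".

In each case the input is transformed by: shift every letter 7 places forward in the alphabet (wrapping around), then move the last 3 characters to the front (rotate right by 3).
Doing the same to "dvlflrgog": "nvnkcsmsy".
(Check on "freightn": → "mylpnoau" → "oaumylpn" ✓)

nvnkcsmsy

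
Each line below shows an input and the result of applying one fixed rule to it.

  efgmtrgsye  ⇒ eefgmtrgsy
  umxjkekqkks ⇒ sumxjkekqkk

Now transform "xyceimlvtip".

pxyceimlvti

The transformation: move the last character to the front.
So "xyceimlvtip" becomes "pxyceimlvti".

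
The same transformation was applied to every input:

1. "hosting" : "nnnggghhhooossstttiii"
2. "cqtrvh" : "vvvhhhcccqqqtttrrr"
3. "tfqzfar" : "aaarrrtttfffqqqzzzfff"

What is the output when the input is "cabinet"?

What's happening: move the last 2 characters to the front (rotate right by 2), then repeat every character 3 times.
"cabinet" → "etcabin" → "eeetttcccaaabbbiiinnn".

eeetttcccaaabbbiiinnn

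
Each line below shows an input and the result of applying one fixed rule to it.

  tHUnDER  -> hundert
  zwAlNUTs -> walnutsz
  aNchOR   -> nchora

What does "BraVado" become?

The pattern: move the first character to the end, then convert every letter to lowercase.
"BraVado" → "ravadob".

ravadob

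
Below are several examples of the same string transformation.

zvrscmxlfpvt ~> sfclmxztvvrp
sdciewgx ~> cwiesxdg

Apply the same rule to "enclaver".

cvlaerne

Looking at the pairs, the operation is to take characters alternately from the front and the back (1st, last, 2nd, 2nd-last, ...), then swap the front and back halves of the string.
On "enclaver": the first step gives "ernecvla", and the second then gives "cvlaerne".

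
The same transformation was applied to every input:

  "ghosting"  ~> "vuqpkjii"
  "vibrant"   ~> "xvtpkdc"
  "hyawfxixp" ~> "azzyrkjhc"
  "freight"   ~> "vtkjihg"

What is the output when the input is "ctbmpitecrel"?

Looking at the pairs, the operation is to sort the characters into reverse alphabetical order, then shift every letter 2 places forward in the alphabet (wrapping around).
Working it through for "ctbmpitecrel": intermediate "ttrpmlieeccb", final "vvtronkggeed".

vvtronkggeed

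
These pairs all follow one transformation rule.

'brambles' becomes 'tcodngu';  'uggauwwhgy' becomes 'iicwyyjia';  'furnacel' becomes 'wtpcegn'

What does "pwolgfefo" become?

yqnihghq

The pattern: shift every letter 2 places forward in the alphabet (wrapping around), then delete the first character.
So "pwolgfefo" becomes "yqnihghq".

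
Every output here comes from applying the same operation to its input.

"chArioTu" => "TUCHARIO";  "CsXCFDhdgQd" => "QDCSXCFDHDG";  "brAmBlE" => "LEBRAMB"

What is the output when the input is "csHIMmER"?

ERCSHIMM

What's happening: move the last 2 characters to the front (rotate right by 2), then convert every letter to uppercase.
On "csHIMmER": the first step gives "ERcsHIMm", and the second then gives "ERCSHIMM".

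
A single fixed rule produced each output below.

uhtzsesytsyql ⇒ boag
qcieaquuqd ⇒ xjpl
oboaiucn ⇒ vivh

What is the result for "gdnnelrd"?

The transformation: shift every letter 7 places forward in the alphabet (wrapping around), then keep only the first 4 characters.
Working it through for "gdnnelrd": intermediate "nkuulsyk", final "nkuu".
(Check on "qcieaquuqd": → "xjplhxbbxk" → "xjpl" ✓)

nkuu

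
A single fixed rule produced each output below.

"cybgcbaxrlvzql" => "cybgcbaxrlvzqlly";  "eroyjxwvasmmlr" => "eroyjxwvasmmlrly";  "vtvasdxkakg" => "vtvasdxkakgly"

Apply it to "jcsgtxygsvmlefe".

jcsgtxygsvmlefely

The pattern: append "ly".
On "jcsgtxygsvmlefe" that produces "jcsgtxygsvmlefely".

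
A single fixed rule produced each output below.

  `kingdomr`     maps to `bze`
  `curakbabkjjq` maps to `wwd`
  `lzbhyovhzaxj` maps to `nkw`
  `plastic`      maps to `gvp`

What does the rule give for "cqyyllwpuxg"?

Each output is the input with this applied: shift every letter 13 places forward in the alphabet (wrapping around) — i.e. ROT13, then keep only the last 3 characters.
For "cqyyllwpuxg", step one produces "pdllyyjchkt"; step two turns that into "hkt".

hkt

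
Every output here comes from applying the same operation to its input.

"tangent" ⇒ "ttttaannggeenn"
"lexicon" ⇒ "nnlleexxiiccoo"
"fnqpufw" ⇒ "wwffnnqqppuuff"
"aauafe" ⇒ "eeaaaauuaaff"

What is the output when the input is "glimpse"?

The pattern: move the last character to the front, then double every character.
Applying that to "glimpse" gives "eegglliimmppss".

eegglliimmppss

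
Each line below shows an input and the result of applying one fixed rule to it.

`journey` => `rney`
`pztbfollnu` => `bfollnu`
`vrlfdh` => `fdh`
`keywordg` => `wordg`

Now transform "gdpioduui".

ioduui

The rule is to delete the first 3 characters.
"gdpioduui" → "ioduui".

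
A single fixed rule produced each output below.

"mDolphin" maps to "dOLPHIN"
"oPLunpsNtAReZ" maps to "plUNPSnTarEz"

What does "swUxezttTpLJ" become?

WuXEZTTtPlj

The rule is to flip the case of every letter, then delete the first character.
Applying both steps to "swUxezttTpLJ": "SWuXEZTTtPlj", then "WuXEZTTtPlj".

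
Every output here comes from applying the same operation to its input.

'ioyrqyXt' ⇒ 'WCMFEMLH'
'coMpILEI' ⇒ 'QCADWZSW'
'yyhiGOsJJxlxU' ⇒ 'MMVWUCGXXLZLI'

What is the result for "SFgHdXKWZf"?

The transformation: shift every letter 12 places backward in the alphabet (wrapping around), then convert every letter to uppercase.
"SFgHdXKWZf" → "GTUVRLYKNT".

GTUVRLYKNT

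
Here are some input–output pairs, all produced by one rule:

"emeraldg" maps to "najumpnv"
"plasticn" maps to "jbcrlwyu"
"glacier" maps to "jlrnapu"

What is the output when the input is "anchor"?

lqxajw

The pattern: move the first 2 characters to the end (rotate left by 2), then shift every letter 9 places forward in the alphabet (wrapping around).
Applying that to "anchor" gives "lqxajw".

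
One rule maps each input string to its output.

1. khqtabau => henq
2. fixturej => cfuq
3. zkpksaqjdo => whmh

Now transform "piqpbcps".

mfnm

The pattern: shift every letter 3 places backward in the alphabet (wrapping around), then keep only the first 4 characters.
Doing the same to "piqpbcps": "mfnm".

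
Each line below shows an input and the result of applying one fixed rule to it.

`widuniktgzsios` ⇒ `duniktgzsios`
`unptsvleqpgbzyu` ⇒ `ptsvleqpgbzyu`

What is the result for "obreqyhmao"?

Each output is the input with this applied: delete the first 2 characters.
On "obreqyhmao" that produces "reqyhmao".

reqyhmao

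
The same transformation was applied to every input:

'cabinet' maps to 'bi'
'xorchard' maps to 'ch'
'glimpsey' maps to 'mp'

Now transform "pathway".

th

In each case the input is transformed by: delete the last 3 characters, then keep only the last 2 characters.
Starting from "pathway": after the first operation, "path"; after the second, "th".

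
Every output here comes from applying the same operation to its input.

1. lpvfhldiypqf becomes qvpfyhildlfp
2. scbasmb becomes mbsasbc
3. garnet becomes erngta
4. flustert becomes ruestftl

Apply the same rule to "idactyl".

yatcild

Rule — take characters alternately from the front and the back (1st, last, 2nd, 2nd-last, ...), then move the first 3 characters to the end (rotate left by 3).
"idactyl" → "ildyatc" → "yatcild".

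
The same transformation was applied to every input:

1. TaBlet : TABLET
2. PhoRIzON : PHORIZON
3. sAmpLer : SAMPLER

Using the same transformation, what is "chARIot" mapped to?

CHARIOT

The transformation: convert every letter to uppercase.
On "chARIot" that produces "CHARIOT".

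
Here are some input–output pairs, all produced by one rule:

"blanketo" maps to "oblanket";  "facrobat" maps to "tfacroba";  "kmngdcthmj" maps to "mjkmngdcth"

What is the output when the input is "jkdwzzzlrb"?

rbjkdwzzzl

Rule — swap the front and back halves of the string, then move the first 3 characters to the end (rotate left by 3).
Working it through for "jkdwzzzlrb": intermediate "zzlrbjkdwz", final "rbjkdwzzzl".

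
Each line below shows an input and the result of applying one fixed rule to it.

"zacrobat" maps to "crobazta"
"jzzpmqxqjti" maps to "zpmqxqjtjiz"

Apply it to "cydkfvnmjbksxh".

The rule is to swap the first and last characters, then move the first 2 characters to the end (rotate left by 2).
Working it through for "cydkfvnmjbksxh": intermediate "hydkfvnmjbksxc", final "dkfvnmjbksxchy".
(Check on "zacrobat": → "tacrobaz" → "crobazta" ✓)

dkfvnmjbksxchy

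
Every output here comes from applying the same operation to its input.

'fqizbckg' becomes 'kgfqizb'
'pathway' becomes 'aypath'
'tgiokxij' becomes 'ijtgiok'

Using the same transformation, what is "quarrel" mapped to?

Rule — move the last 2 characters to the front (rotate right by 2), then delete the last character.
"quarrel" → "elquarr" → "elquar".

elquar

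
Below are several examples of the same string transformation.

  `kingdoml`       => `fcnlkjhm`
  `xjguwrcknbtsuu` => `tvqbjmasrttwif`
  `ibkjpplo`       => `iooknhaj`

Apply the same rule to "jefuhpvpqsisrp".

What's happening: move the first 3 characters to the end (rotate left by 3), then shift every letter 1 place backward in the alphabet (wrapping around).
"jefuhpvpqsisrp" → "uhpvpqsisrpjef" → "tgouoprhrqoide".

tgouoprhrqoide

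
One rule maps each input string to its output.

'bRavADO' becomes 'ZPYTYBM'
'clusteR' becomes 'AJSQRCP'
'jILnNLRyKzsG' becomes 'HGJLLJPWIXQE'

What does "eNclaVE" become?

In each case the input is transformed by: shift every letter 2 places backward in the alphabet (wrapping around), then convert every letter to uppercase.
Working it through for "eNclaVE": intermediate "cLajyTC", final "CLAJYTC".

CLAJYTC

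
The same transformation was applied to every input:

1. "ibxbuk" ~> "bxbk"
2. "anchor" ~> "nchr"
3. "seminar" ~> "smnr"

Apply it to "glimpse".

In each case the input is transformed by: remove every vowel.
On "glimpse" that produces "glmps".

glmps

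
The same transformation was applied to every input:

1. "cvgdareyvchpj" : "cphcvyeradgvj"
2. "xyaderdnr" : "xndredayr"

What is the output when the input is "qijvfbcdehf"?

The pattern: swap the first and last characters, then reverse the string.
For "qijvfbcdehf", step one produces "fijvfbcdehq"; step two turns that into "qhedcbfvjif".

qhedcbfvjif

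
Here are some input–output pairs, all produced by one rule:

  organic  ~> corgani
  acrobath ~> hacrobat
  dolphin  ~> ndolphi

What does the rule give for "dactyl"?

The transformation: move the last character to the front.
So "dactyl" becomes "ldacty".

ldacty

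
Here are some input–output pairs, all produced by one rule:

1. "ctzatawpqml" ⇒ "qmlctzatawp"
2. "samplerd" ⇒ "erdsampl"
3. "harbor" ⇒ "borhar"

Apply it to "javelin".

Rule — move the last 3 characters to the front (rotate right by 3).
Applying that to "javelin" gives "linjave".

linjave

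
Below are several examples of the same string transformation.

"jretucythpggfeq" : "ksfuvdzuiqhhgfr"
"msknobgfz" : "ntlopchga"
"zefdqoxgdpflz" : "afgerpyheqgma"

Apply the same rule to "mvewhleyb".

nwfximfzc

What's happening: shift every letter 1 place forward in the alphabet (wrapping around).
For "mvewhleyb" the result is "nwfximfzc".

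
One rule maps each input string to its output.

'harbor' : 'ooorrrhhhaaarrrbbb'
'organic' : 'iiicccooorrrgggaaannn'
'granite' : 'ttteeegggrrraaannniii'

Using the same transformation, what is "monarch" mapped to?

ccchhhmmmooonnnaaarrr

Looking at the pairs, the operation is to move the last 2 characters to the front (rotate right by 2), then repeat every character 3 times.
Applying both steps to "monarch": "chmonar", then "ccchhhmmmooonnnaaarrr".
(Check on "harbor": → "orharb" → "ooorrrhhhaaarrrbbb" ✓)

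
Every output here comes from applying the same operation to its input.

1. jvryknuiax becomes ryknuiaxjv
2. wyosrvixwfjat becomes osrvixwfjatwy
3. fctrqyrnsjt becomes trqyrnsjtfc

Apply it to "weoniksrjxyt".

oniksrjxytwe

What's happening: move the first 2 characters to the end (rotate left by 2).
Applying that to "weoniksrjxyt" gives "oniksrjxytwe".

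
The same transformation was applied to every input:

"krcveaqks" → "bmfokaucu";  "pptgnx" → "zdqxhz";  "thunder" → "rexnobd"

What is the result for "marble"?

Each output is the input with this applied: move the first character to the end, then shift every letter 10 places forward in the alphabet (wrapping around).
Applying both steps to "marble": "arblem", then "kblvow".

kblvow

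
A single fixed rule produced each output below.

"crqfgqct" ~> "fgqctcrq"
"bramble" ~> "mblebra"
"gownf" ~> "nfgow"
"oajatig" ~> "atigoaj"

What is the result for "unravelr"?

avelrunr

The rule is to move the first 3 characters to the end (rotate left by 3).
On "unravelr" that produces "avelrunr".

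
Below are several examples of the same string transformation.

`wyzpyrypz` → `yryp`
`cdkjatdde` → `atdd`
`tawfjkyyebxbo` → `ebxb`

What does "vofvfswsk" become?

fsws

Rule — move the last character to the front, then keep only the last 4 characters.
"vofvfswsk" → "kvofvfsws" → "fsws".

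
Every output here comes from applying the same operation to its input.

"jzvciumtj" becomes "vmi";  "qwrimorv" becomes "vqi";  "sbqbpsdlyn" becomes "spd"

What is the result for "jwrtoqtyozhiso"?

The rule is to sort the characters into reverse alphabetical order, then keep one character in every 3, starting at position 2 (positions 2nd, 5th, 8th, ...).
For "jwrtoqtyozhiso", step one produces "zywttsrqooojih"; step two turns that into "ytqoh".

ytqoh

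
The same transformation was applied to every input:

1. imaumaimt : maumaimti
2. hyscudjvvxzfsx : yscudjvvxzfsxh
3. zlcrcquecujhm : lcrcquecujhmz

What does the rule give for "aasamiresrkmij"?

asamiresrkmija

What's happening: move the first character to the end.
Doing the same to "aasamiresrkmij": "asamiresrkmija".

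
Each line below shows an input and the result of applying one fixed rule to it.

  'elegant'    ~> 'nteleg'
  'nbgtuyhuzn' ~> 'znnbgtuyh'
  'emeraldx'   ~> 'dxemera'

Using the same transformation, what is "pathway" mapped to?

What's happening: move the last 3 characters to the front (rotate right by 3), then delete the first character.
On "pathway": the first step gives "waypath", and the second then gives "aypath".

aypath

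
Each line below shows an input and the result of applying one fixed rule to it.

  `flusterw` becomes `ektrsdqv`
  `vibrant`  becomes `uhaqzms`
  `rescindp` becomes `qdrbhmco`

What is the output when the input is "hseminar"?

The pattern: shift every letter 1 place backward in the alphabet (wrapping around).
On "hseminar" that produces "grdlhmzq".

grdlhmzq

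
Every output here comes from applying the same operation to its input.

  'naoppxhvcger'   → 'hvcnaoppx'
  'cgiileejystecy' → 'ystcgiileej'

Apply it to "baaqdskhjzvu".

khjbaaqds

In each case the input is transformed by: delete the last 3 characters, then move the last 3 characters to the front (rotate right by 3).
Applying both steps to "baaqdskhjzvu": "baaqdskhj", then "khjbaaqds".
(Check on "cgiileejystecy": → "cgiileejyst" → "ystcgiileej" ✓)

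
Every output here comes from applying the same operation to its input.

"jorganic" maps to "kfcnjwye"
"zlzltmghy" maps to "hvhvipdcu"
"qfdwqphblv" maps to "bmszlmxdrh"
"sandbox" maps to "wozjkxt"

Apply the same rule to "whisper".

dsoealn

In each case the input is transformed by: swap each adjacent pair of characters (1↔2, 3↔4, ...), then shift every letter 4 places backward in the alphabet (wrapping around).
Starting from "whisper": after the first operation, "hwsiepr"; after the second, "dsoealn".
(Check on "zlzltmghy": → "lzlzmthgy" → "hvhvipdcu" ✓)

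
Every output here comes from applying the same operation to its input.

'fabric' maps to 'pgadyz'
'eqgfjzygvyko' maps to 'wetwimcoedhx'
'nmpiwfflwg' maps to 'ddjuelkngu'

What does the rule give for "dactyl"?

Looking at the pairs, the operation is to swap the front and back halves of the string, then shift every letter 2 places backward in the alphabet (wrapping around).
Applying both steps to "dactyl": "tyldac", then "rwjbya".

rwjbya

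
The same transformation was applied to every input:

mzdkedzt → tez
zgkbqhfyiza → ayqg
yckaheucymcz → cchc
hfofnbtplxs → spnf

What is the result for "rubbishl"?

Each output is the input with this applied: keep one character in every 3, starting at position 2 (positions 2nd, 5th, 8th, ...), then reverse the string.
For "rubbishl", step one produces "uil"; step two turns that into "liu".

liu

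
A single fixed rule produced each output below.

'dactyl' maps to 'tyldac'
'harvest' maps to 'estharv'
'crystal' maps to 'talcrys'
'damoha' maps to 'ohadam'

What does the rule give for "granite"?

Rule — move the last 3 characters to the front (rotate right by 3).
Doing the same to "granite": "itegran".

itegran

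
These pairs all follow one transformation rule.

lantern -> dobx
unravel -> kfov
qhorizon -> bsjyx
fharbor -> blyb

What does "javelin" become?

ovsx

The rule is to shift every letter 10 places forward in the alphabet (wrapping around), then delete the first 3 characters.
"javelin" → "tkfovsx" → "ovsx".
(Check on "fharbor": → "prkblyb" → "blyb" ✓)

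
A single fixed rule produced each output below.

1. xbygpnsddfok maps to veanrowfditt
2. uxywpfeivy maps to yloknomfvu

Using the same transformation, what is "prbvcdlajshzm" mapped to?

The transformation: move the last 3 characters to the front (rotate right by 3), then shift every letter 10 places backward in the alphabet (wrapping around).
For "prbvcdlajshzm", step one produces "hzmprbvcdlajs"; step two turns that into "xpcfhrlstbqzi".

xpcfhrlstbqzi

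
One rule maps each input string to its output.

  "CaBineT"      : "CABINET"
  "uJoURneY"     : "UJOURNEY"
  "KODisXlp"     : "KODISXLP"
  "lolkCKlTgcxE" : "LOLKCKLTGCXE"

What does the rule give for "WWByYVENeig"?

WWBYYVENEIG

What's happening: convert every letter to uppercase.
Doing the same to "WWByYVENeig": "WWBYYVENEIG".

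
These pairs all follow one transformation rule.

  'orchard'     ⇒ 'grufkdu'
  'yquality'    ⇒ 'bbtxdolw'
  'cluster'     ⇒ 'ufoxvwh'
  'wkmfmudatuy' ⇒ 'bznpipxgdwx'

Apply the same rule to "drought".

wgurxjk

The transformation: move the last character to the front, then shift every letter 3 places forward in the alphabet (wrapping around).
On "drought": the first step gives "tdrough", and the second then gives "wgurxjk".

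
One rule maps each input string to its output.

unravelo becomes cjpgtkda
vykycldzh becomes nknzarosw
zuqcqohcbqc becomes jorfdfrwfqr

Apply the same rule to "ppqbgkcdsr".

eeqfzvsrgh

What's happening: swap each adjacent pair of characters (1↔2, 3↔4, ...), then shift every letter 11 places backward in the alphabet (wrapping around).
Doing the same to "ppqbgkcdsr": "eeqfzvsrgh".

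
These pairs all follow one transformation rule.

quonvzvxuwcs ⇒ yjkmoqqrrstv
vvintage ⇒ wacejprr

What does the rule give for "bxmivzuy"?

xeiqrtuv

The pattern: sort the characters into alphabetical order, then shift every letter 4 places backward in the alphabet (wrapping around).
On "bxmivzuy" that produces "xeiqrtuv".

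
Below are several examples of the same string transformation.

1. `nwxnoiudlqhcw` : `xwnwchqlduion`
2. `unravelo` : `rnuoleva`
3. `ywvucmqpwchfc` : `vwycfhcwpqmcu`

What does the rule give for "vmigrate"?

The pattern: reverse the string, then move the last 3 characters to the front (rotate right by 3).
For "vmigrate", step one produces "etargimv"; step two turns that into "imvetarg".

imvetarg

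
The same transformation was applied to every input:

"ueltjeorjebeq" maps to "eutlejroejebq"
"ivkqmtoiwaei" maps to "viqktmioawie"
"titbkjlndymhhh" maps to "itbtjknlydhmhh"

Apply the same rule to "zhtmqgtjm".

hzmtgqjtm

Each output is the input with this applied: swap each adjacent pair of characters (1↔2, 3↔4, ...).
For "zhtmqgtjm" the result is "hzmtgqjtm".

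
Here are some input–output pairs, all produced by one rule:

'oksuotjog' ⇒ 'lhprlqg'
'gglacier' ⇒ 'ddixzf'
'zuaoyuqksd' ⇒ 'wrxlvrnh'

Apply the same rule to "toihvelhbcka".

Rule — delete the last 2 characters, then shift every letter 3 places backward in the alphabet (wrapping around).
For "toihvelhbcka", step one produces "toihvelhbc"; step two turns that into "qlfesbieyz".

qlfesbieyz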